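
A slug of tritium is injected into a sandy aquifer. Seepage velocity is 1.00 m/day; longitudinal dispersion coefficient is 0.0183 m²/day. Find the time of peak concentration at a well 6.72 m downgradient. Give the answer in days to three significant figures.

6.70 days

For the 1D instantaneous-source solution, setting ∂C/∂t = 0 at fixed x gives v²t² + 2Dt − x² = 0, so t = (√(D² + v²x²) − D)/v².
√(D² + v²x²) = √(0.0183² + 1.00² × 6.72²) = 6.720; v² = 1.
t = (6.720 − 0.0183)/1 = 6.70 days (vs. the pure-advection estimate x/v = 6.72 d).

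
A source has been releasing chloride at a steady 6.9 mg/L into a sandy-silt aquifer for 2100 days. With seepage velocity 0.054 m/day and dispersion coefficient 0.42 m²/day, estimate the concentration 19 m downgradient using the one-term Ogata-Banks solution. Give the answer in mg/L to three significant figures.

6.82 mg/L

For a continuous step input, C/C₀ ≈ ½·erfc((x−vt)/(2√(Dt))).
vt = 0.054 × 2100 = 113.4 m and 2√(Dt) = 2√(0.42 × 2100) = 59.40 m.
Argument (x−vt)/(2√(Dt)) = (19 − 113.4)/59.40 = -1.589; ½·erfc(-1.589) = 0.9877.
C = 6.9 × 0.9877 = 6.82 mg/L.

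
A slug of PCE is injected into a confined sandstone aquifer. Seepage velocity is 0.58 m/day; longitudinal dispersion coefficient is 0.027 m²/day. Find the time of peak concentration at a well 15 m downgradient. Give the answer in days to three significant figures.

25.8 days

For the 1D instantaneous-source solution, setting ∂C/∂t = 0 at fixed x gives v²t² + 2Dt − x² = 0, so t = (√(D² + v²x²) − D)/v².
√(D² + v²x²) = √(0.027² + 0.58² × 15²) = 8.700; v² = 0.3364.
t = (8.700 − 0.027)/0.3364 = 25.8 days (vs. the pure-advection estimate x/v = 25.9 d).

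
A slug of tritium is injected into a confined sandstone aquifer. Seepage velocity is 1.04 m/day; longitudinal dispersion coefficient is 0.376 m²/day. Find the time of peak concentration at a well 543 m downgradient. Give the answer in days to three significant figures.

For the 1D instantaneous-source solution, setting ∂C/∂t = 0 at fixed x gives v²t² + 2Dt − x² = 0, so t = (√(D² + v²x²) − D)/v².
√(D² + v²x²) = √(0.376² + 1.04² × 543²) = 564.7; v² = 1.0816.
t = (564.7 − 0.376)/1.0816 = 522 days (vs. the pure-advection estimate x/v = 522 d).

522 days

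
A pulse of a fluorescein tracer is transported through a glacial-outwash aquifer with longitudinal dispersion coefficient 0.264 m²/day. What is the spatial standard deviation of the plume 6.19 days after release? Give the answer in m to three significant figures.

1.81 m

Dispersive spreading gives a Gaussian with σ² = 2Dt; advection only shifts the center.
σ = √(2 × 0.264 × 6.19) = 1.81 m.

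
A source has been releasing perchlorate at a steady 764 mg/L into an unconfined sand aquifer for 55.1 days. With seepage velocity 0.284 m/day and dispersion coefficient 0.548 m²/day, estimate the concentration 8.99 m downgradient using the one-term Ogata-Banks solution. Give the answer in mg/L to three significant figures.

For a continuous step input, C/C₀ ≈ ½·erfc((x−vt)/(2√(Dt))).
vt = 0.284 × 55.1 = 15.6484 m and 2√(Dt) = 2√(0.548 × 55.1) = 10.99 m.
Argument (x−vt)/(2√(Dt)) = (8.99 − 15.6484)/10.99 = -0.6059; ½·erfc(-0.6059) = 0.8042.
C = 764 × 0.8042 = 614 mg/L.

614 mg/L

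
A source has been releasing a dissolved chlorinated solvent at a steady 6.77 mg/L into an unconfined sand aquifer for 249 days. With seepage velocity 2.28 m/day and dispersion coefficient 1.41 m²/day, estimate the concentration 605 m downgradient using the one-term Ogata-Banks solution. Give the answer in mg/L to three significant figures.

0.540 mg/L

For a continuous step input, C/C₀ ≈ ½·erfc((x−vt)/(2√(Dt))).
vt = 2.28 × 249 = 567.72 m and 2√(Dt) = 2√(1.41 × 249) = 37.47 m.
Argument (x−vt)/(2√(Dt)) = (605 − 567.72)/37.47 = 0.9949; ½·erfc(0.9949) = 0.07971.
C = 6.77 × 0.07971 = 0.540 mg/L.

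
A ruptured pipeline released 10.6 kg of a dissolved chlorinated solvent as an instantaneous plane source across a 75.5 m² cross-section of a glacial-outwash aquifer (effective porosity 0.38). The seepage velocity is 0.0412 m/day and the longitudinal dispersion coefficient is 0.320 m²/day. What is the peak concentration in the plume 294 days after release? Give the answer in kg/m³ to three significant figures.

0.0107 kg/m³

The peak of an instantaneous 1D plume sits at x = vt; there the Gaussian factor is 1 and C_max = M/(n_e·A·√(4πDt)), where n_e·A is the pore area the mass is dissolved in.
√(4πDt) = √(4π × 0.320 × 294) = 34.38 m, so C_max = 10.6/(0.38 × 75.5 × 34.38) = 0.0107 kg/m³.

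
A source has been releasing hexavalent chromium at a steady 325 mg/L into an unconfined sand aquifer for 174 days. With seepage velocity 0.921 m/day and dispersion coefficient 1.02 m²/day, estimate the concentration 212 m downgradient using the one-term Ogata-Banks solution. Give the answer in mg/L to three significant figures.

For a continuous step input, C/C₀ ≈ ½·erfc((x−vt)/(2√(Dt))).
vt = 0.921 × 174 = 160.254 m and 2√(Dt) = 2√(1.02 × 174) = 26.64 m.
Argument (x−vt)/(2√(Dt)) = (212 − 160.254)/26.64 = 1.942; ½·erfc(1.942) = 0.003013.
C = 325 × 0.003013 = 0.979 mg/L.

0.979 mg/L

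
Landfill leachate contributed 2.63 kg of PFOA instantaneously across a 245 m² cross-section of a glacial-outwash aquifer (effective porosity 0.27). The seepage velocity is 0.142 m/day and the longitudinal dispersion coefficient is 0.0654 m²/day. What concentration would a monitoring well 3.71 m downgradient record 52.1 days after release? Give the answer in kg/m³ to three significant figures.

For an instantaneous plane source, C(x,t) = M/(n_e·A·√(4πDt)) · exp(−(x−vt)²/(4Dt)), with n_e·A the pore (flow) area.
Plume center vt = 0.142 × 52.1 = 7.3982 m, so the well at 3.71 m is 3.6882 m upgradient of the peak.
√(4πDt) = 6.544 m, giving peak height M/(n_e·A·√(4πDt)) = 2.63/(0.27 × 245 × 6.544) = 0.006076 kg/m³.
(x−vt)²/(4Dt) = (-3.6882)²/(4 × 0.0654 × 52.1) = 0.9981; exp(−0.9981) = 0.3686.
C = 0.006076 × 0.3686 = 0.00224 kg/m³.

0.00224 kg/m³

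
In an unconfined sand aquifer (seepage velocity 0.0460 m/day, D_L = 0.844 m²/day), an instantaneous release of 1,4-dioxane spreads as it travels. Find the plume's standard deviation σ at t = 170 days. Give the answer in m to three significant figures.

16.9 m

Dispersive spreading gives a Gaussian with σ² = 2Dt; advection only shifts the center.
σ = √(2 × 0.844 × 170) = 16.9 m.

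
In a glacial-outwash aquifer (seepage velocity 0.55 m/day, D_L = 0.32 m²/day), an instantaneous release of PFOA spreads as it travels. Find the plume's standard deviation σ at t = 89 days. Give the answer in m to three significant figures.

7.55 m

Dispersive spreading gives a Gaussian with σ² = 2Dt; advection only shifts the center.
σ = √(2 × 0.32 × 89) = 7.55 m.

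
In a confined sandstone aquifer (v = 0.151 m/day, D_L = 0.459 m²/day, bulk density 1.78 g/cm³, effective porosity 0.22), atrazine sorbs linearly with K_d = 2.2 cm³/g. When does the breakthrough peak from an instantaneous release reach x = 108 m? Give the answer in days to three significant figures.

Retardation factor R = 1 + ρ_b·K_d/n = 1 + 1.78 × 2.2/0.22 = 18.80.
Sorption retards both mechanisms: v_R = v/R = 0.008032 m/day, D_R = D/R = 0.02441 m²/day.
Peak time from v_R²t² + 2D_R t − x² = 0: t = (√(D_R² + v_R²x²) − D_R)/v_R².
√(D_R² + v_R²x²) = √(0.02441² + 0.008032² × 108²) = 0.8678; v_R² = 6.451e-05.
t = (0.8678 − 0.02441)/6.451e-05 = 13100 days.

13100 days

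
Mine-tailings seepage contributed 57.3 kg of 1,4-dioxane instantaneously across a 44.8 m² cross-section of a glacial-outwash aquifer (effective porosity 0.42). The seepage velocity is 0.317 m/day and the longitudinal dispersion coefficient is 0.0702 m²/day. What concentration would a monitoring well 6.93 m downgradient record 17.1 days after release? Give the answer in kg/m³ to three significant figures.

For an instantaneous plane source, C(x,t) = M/(n_e·A·√(4πDt)) · exp(−(x−vt)²/(4Dt)), with n_e·A the pore (flow) area.
Plume center vt = 0.317 × 17.1 = 5.4207 m, so the well at 6.93 m is 1.5093 m downgradient of the peak.
√(4πDt) = 3.884 m, giving peak height M/(n_e·A·√(4πDt)) = 57.3/(0.42 × 44.8 × 3.884) = 0.7841 kg/m³.
(x−vt)²/(4Dt) = (1.5093)²/(4 × 0.0702 × 17.1) = 0.4744; exp(−0.4744) = 0.6223.
C = 0.7841 × 0.6223 = 0.488 kg/m³.

0.488 kg/m³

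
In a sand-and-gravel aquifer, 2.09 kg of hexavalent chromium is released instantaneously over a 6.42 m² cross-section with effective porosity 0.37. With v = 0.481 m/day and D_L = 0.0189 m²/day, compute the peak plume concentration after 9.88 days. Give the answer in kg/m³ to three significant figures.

The peak of an instantaneous 1D plume sits at x = vt; there the Gaussian factor is 1 and C_max = M/(n_e·A·√(4πDt)), where n_e·A is the pore area the mass is dissolved in.
√(4πDt) = √(4π × 0.0189 × 9.88) = 1.532 m, so C_max = 2.09/(0.37 × 6.42 × 1.532) = 0.574 kg/m³.

0.574 kg/m³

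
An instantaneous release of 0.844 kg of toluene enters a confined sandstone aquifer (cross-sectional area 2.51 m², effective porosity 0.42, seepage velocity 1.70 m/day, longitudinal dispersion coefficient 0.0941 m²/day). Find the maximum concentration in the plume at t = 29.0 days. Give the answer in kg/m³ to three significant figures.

The peak of an instantaneous 1D plume sits at x = vt; there the Gaussian factor is 1 and C_max = M/(n_e·A·√(4πDt)), where n_e·A is the pore area the mass is dissolved in.
√(4πDt) = √(4π × 0.0941 × 29.0) = 5.856 m, so C_max = 0.844/(0.42 × 2.51 × 5.856) = 0.137 kg/m³.

0.137 kg/m³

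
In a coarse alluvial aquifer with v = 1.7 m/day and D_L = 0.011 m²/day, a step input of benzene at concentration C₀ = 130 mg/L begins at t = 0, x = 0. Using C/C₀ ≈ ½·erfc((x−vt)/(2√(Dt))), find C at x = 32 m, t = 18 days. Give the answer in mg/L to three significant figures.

For a continuous step input, C/C₀ ≈ ½·erfc((x−vt)/(2√(Dt))).
vt = 1.7 × 18 = 30.6 m and 2√(Dt) = 2√(0.011 × 18) = 0.8899 m.
Argument (x−vt)/(2√(Dt)) = (32 − 30.6)/0.8899 = 1.573; ½·erfc(1.573) = 0.01306.
C = 130 × 0.01306 = 1.70 mg/L.

1.70 mg/L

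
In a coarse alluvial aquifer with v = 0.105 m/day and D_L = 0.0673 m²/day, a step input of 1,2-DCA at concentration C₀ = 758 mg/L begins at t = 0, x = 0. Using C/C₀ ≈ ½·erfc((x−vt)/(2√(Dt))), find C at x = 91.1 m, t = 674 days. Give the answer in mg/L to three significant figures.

12.4 mg/L

For a continuous step input, C/C₀ ≈ ½·erfc((x−vt)/(2√(Dt))).
vt = 0.105 × 674 = 70.77 m and 2√(Dt) = 2√(0.0673 × 674) = 13.47 m.
Argument (x−vt)/(2√(Dt)) = (91.1 − 70.77)/13.47 = 1.509; ½·erfc(1.509) = 0.01642.
C = 758 × 0.01642 = 12.4 mg/L.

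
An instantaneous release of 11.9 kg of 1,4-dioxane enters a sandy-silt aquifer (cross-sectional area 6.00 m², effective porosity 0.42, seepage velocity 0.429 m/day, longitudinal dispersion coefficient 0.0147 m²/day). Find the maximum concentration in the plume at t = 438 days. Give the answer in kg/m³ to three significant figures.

0.525 kg/m³

The peak of an instantaneous 1D plume sits at x = vt; there the Gaussian factor is 1 and C_max = M/(n_e·A·√(4πDt)), where n_e·A is the pore area the mass is dissolved in.
√(4πDt) = √(4π × 0.0147 × 438) = 8.995 m, so C_max = 11.9/(0.42 × 6.00 × 8.995) = 0.525 kg/m³.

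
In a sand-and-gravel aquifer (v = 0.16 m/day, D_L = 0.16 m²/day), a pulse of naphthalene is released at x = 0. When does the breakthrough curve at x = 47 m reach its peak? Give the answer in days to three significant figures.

For the 1D instantaneous-source solution, setting ∂C/∂t = 0 at fixed x gives v²t² + 2Dt − x² = 0, so t = (√(D² + v²x²) − D)/v².
√(D² + v²x²) = √(0.16² + 0.16² × 47²) = 7.522; v² = 0.0256.
t = (7.522 − 0.16)/0.0256 = 288 days (vs. the pure-advection estimate x/v = 294 d).

288 days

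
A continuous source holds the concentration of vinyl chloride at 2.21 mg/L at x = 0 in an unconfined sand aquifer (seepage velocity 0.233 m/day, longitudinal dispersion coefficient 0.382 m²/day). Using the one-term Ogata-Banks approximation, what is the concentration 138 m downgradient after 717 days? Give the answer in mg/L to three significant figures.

For a continuous step input, C/C₀ ≈ ½·erfc((x−vt)/(2√(Dt))).
vt = 0.233 × 717 = 167.061 m and 2√(Dt) = 2√(0.382 × 717) = 33.10 m.
Argument (x−vt)/(2√(Dt)) = (138 − 167.061)/33.10 = -0.8780; ½·erfc(-0.8780) = 0.8928.
C = 2.21 × 0.8928 = 1.97 mg/L.

1.97 mg/L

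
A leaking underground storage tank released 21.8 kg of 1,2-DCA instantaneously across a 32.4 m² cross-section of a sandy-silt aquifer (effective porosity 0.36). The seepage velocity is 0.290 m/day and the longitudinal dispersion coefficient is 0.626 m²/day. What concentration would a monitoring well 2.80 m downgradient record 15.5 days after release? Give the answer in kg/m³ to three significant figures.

0.157 kg/m³

For an instantaneous plane source, C(x,t) = M/(n_e·A·√(4πDt)) · exp(−(x−vt)²/(4Dt)), with n_e·A the pore (flow) area.
Plume center vt = 0.290 × 15.5 = 4.495 m, so the well at 2.80 m is 1.695 m upgradient of the peak.
√(4πDt) = 11.04 m, giving peak height M/(n_e·A·√(4πDt)) = 21.8/(0.36 × 32.4 × 11.04) = 0.1693 kg/m³.
(x−vt)²/(4Dt) = (-1.695)²/(4 × 0.626 × 15.5) = 0.07402; exp(−0.07402) = 0.9287.
C = 0.1693 × 0.9287 = 0.157 kg/m³.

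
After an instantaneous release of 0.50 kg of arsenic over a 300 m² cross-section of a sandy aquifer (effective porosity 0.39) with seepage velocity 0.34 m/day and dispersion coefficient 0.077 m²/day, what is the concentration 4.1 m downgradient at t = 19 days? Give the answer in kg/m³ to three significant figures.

For an instantaneous plane source, C(x,t) = M/(n_e·A·√(4πDt)) · exp(−(x−vt)²/(4Dt)), with n_e·A the pore (flow) area.
Plume center vt = 0.34 × 19 = 6.46 m, so the well at 4.1 m is 2.36 m upgradient of the peak.
√(4πDt) = 4.288 m, giving peak height M/(n_e·A·√(4πDt)) = 0.50/(0.39 × 300 × 4.288) = 0.0009966 kg/m³.
(x−vt)²/(4Dt) = (-2.36)²/(4 × 0.077 × 19) = 0.9517; exp(−0.9517) = 0.3861.
C = 0.0009966 × 0.3861 = 0.000385 kg/m³.

0.000385 kg/m³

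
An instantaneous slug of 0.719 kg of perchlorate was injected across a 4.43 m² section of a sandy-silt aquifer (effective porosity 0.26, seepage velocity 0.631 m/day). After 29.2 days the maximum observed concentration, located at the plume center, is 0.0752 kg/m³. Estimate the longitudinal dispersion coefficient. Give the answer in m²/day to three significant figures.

At the plume center C_max = M/(n_e·A·√(4πDt)), so D = M²/(4πt·(n_e·A·C_max)²).
n_e·A·C_max = 0.26 × 4.43 × 0.0752 = 0.08662 kg/m.
D = 0.719²/(4π × 29.2 × 0.08662²) = 0.188 m²/day.

0.188 m²/day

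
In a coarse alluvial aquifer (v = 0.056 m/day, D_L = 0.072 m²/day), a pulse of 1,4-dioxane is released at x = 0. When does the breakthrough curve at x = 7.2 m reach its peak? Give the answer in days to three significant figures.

For the 1D instantaneous-source solution, setting ∂C/∂t = 0 at fixed x gives v²t² + 2Dt − x² = 0, so t = (√(D² + v²x²) − D)/v².
√(D² + v²x²) = √(0.072² + 0.056² × 7.2²) = 0.4096; v² = 0.003136.
t = (0.4096 − 0.072)/0.003136 = 108 days (vs. the pure-advection estimate x/v = 129 d).

108 days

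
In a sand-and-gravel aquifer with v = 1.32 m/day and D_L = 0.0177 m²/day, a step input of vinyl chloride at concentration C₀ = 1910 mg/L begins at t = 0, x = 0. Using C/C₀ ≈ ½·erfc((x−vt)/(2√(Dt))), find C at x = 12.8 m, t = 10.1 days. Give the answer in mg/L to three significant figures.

For a continuous step input, C/C₀ ≈ ½·erfc((x−vt)/(2√(Dt))).
vt = 1.32 × 10.1 = 13.332 m and 2√(Dt) = 2√(0.0177 × 10.1) = 0.8456 m.
Argument (x−vt)/(2√(Dt)) = (12.8 − 13.332)/0.8456 = -0.6291; ½·erfc(-0.6291) = 0.8132.
C = 1910 × 0.8132 = 1550 mg/L.

1550 mg/L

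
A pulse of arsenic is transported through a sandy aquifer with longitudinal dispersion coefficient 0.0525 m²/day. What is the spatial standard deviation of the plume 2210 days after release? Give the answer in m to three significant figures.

15.2 m

Dispersive spreading gives a Gaussian with σ² = 2Dt; advection only shifts the center.
σ = √(2 × 0.0525 × 2210) = 15.2 m.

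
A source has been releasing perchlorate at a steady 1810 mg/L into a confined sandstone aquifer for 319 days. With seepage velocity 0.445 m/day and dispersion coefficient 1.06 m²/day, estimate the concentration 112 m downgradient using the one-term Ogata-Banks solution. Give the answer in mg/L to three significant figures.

1580 mg/L

For a continuous step input, C/C₀ ≈ ½·erfc((x−vt)/(2√(Dt))).
vt = 0.445 × 319 = 141.955 m and 2√(Dt) = 2√(1.06 × 319) = 36.78 m.
Argument (x−vt)/(2√(Dt)) = (112 − 141.955)/36.78 = -0.8144; ½·erfc(-0.8144) = 0.8753.
C = 1810 × 0.8753 = 1580 mg/L.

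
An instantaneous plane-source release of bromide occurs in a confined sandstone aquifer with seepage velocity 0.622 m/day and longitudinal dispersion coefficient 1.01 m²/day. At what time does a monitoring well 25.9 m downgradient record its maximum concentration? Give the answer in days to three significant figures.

For the 1D instantaneous-source solution, setting ∂C/∂t = 0 at fixed x gives v²t² + 2Dt − x² = 0, so t = (√(D² + v²x²) − D)/v².
√(D² + v²x²) = √(1.01² + 0.622² × 25.9²) = 16.14; v² = 0.386884.
t = (16.14 − 1.01)/0.386884 = 39.1 days (vs. the pure-advection estimate x/v = 41.6 d).

39.1 days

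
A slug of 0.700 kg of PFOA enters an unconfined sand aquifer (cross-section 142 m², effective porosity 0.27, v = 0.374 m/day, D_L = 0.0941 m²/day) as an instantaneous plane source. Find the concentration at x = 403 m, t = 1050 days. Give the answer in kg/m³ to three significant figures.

For an instantaneous plane source, C(x,t) = M/(n_e·A·√(4πDt)) · exp(−(x−vt)²/(4Dt)), with n_e·A the pore (flow) area.
Plume center vt = 0.374 × 1050 = 392.7 m, so the well at 403 m is 10.3 m downgradient of the peak.
√(4πDt) = 35.24 m, giving peak height M/(n_e·A·√(4πDt)) = 0.700/(0.27 × 142 × 35.24) = 0.0005181 kg/m³.
(x−vt)²/(4Dt) = (10.3)²/(4 × 0.0941 × 1050) = 0.2684; exp(−0.2684) = 0.7646.
C = 0.0005181 × 0.7646 = 0.000396 kg/m³.

0.000396 kg/m³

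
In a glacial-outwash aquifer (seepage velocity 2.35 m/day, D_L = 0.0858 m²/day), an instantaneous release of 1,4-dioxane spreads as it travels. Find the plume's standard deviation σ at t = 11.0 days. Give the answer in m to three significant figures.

1.37 m

Dispersive spreading gives a Gaussian with σ² = 2Dt; advection only shifts the center.
σ = √(2 × 0.0858 × 11.0) = 1.37 m.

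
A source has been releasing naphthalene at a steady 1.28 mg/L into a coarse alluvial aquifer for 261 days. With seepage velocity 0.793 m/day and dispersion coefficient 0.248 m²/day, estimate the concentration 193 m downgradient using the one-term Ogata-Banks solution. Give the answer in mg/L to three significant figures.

1.14 mg/L

For a continuous step input, C/C₀ ≈ ½·erfc((x−vt)/(2√(Dt))).
vt = 0.793 × 261 = 206.973 m and 2√(Dt) = 2√(0.248 × 261) = 16.09 m.
Argument (x−vt)/(2√(Dt)) = (193 − 206.973)/16.09 = -0.8684; ½·erfc(-0.8684) = 0.8903.
C = 1.28 × 0.8903 = 1.14 mg/L.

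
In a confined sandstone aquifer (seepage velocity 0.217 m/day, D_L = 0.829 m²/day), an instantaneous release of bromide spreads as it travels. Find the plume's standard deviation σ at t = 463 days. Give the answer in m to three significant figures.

Dispersive spreading gives a Gaussian with σ² = 2Dt; advection only shifts the center.
σ = √(2 × 0.829 × 463) = 27.7 m.

27.7 m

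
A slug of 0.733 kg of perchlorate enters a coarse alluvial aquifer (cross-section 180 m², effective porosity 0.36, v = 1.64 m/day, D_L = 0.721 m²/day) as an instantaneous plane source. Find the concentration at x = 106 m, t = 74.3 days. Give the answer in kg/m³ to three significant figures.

For an instantaneous plane source, C(x,t) = M/(n_e·A·√(4πDt)) · exp(−(x−vt)²/(4Dt)), with n_e·A the pore (flow) area.
Plume center vt = 1.64 × 74.3 = 121.852 m, so the well at 106 m is 15.852 m upgradient of the peak.
√(4πDt) = 25.95 m, giving peak height M/(n_e·A·√(4πDt)) = 0.733/(0.36 × 180 × 25.95) = 0.0004359 kg/m³.
(x−vt)²/(4Dt) = (-15.852)²/(4 × 0.721 × 74.3) = 1.173; exp(−1.173) = 0.3094.
C = 0.0004359 × 0.3094 = 0.000135 kg/m³.

0.000135 kg/m³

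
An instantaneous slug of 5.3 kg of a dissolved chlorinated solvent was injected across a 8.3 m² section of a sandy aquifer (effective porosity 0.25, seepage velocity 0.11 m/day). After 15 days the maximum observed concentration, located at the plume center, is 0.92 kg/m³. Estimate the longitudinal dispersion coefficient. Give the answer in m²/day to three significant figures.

At the plume center C_max = M/(n_e·A·√(4πDt)), so D = M²/(4πt·(n_e·A·C_max)²).
n_e·A·C_max = 0.25 × 8.3 × 0.92 = 1.909 kg/m.
D = 5.3²/(4π × 15 × 1.909²) = 0.0409 m²/day.

0.0409 m²/day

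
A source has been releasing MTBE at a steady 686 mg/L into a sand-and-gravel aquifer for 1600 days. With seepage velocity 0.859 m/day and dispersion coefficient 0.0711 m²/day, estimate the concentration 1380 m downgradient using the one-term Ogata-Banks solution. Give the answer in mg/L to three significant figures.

For a continuous step input, C/C₀ ≈ ½·erfc((x−vt)/(2√(Dt))).
vt = 0.859 × 1600 = 1374.4 m and 2√(Dt) = 2√(0.0711 × 1600) = 21.33 m.
Argument (x−vt)/(2√(Dt)) = (1380 − 1374.4)/21.33 = 0.2625; ½·erfc(0.2625) = 0.3552.
C = 686 × 0.3552 = 244 mg/L.

244 mg/L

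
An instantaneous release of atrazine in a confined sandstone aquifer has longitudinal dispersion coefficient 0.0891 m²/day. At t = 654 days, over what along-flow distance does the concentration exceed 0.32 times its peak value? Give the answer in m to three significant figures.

The plume is Gaussian with σ = √(2Dt) = √(2 × 0.0891 × 654) = 10.80 m.
C/C_peak = exp(−Δx²/(2σ²)) = 0.32 ⇒ Δx = σ·√(−2 ln 0.32) = 10.80 × 1.510 = 16.31 m.
Width = 2Δx = 32.6 m.

32.6 m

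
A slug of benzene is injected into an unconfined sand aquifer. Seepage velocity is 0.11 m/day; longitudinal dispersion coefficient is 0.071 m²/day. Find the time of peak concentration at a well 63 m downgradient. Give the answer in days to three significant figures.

For the 1D instantaneous-source solution, setting ∂C/∂t = 0 at fixed x gives v²t² + 2Dt − x² = 0, so t = (√(D² + v²x²) − D)/v².
√(D² + v²x²) = √(0.071² + 0.11² × 63²) = 6.930; v² = 0.0121.
t = (6.930 − 0.071)/0.0121 = 567 days (vs. the pure-advection estimate x/v = 573 d).

567 days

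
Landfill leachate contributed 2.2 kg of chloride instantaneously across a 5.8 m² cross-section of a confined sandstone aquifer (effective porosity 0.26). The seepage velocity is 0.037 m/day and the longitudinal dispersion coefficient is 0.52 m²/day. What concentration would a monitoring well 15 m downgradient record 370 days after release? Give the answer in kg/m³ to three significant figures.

0.0296 kg/m³

For an instantaneous plane source, C(x,t) = M/(n_e·A·√(4πDt)) · exp(−(x−vt)²/(4Dt)), with n_e·A the pore (flow) area.
Plume center vt = 0.037 × 370 = 13.69 m, so the well at 15 m is 1.31 m downgradient of the peak.
√(4πDt) = 49.17 m, giving peak height M/(n_e·A·√(4πDt)) = 2.2/(0.26 × 5.8 × 49.17) = 0.02967 kg/m³.
(x−vt)²/(4Dt) = (1.31)²/(4 × 0.52 × 370) = 0.002230; exp(−0.002230) = 0.9978.
C = 0.02967 × 0.9978 = 0.0296 kg/m³.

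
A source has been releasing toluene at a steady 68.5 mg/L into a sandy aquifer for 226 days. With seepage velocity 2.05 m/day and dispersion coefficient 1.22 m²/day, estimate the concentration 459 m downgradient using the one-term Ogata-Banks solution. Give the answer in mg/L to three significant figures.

For a continuous step input, C/C₀ ≈ ½·erfc((x−vt)/(2√(Dt))).
vt = 2.05 × 226 = 463.3 m and 2√(Dt) = 2√(1.22 × 226) = 33.21 m.
Argument (x−vt)/(2√(Dt)) = (459 − 463.3)/33.21 = -0.1295; ½·erfc(-0.1295) = 0.5727.
C = 68.5 × 0.5727 = 39.2 mg/L.

39.2 mg/L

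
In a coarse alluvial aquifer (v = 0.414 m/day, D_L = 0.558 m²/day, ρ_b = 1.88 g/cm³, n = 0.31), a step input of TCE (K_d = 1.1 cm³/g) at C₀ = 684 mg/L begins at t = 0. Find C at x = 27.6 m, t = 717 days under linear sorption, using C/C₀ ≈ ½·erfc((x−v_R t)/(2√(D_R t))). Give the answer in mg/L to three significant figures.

Retardation factor R = 1 + ρ_b·K_d/n = 1 + 1.88 × 1.1/0.31 = 7.671.
Sorption retards both mechanisms: v_R = v/R = 0.05397 m/day, D_R = D/R = 0.07274 m²/day.
v_R·t = 0.05397 × 717 = 38.69649 m; 2√(D_R t) = 14.44 m; argument = (27.6 − 38.69649)/14.44 = -0.7685.
C = C₀ × ½·erfc(-0.7685) = 684 × 0.8614 = 589 mg/L.

589 mg/L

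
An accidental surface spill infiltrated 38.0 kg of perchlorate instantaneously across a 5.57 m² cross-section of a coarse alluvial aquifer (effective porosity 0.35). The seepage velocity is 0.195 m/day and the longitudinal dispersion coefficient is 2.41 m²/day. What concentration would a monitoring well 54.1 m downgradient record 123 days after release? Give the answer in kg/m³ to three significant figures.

0.149 kg/m³

For an instantaneous plane source, C(x,t) = M/(n_e·A·√(4πDt)) · exp(−(x−vt)²/(4Dt)), with n_e·A the pore (flow) area.
Plume center vt = 0.195 × 123 = 23.985 m, so the well at 54.1 m is 30.115 m downgradient of the peak.
√(4πDt) = 61.03 m, giving peak height M/(n_e·A·√(4πDt)) = 38.0/(0.35 × 5.57 × 61.03) = 0.3194 kg/m³.
(x−vt)²/(4Dt) = (30.115)²/(4 × 2.41 × 123) = 0.7649; exp(−0.7649) = 0.4654.
C = 0.3194 × 0.4654 = 0.149 kg/m³.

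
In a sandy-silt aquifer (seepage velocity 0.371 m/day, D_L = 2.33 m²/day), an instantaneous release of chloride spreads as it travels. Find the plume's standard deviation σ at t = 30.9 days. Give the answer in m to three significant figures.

Dispersive spreading gives a Gaussian with σ² = 2Dt; advection only shifts the center.
σ = √(2 × 2.33 × 30.9) = 12.0 m.

12.0 m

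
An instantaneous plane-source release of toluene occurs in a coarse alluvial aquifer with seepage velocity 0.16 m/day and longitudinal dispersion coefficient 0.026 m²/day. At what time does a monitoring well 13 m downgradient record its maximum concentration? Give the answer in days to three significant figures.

80.2 days

For the 1D instantaneous-source solution, setting ∂C/∂t = 0 at fixed x gives v²t² + 2Dt − x² = 0, so t = (√(D² + v²x²) − D)/v².
√(D² + v²x²) = √(0.026² + 0.16² × 13²) = 2.080; v² = 0.0256.
t = (2.080 − 0.026)/0.0256 = 80.2 days (vs. the pure-advection estimate x/v = 81.2 d).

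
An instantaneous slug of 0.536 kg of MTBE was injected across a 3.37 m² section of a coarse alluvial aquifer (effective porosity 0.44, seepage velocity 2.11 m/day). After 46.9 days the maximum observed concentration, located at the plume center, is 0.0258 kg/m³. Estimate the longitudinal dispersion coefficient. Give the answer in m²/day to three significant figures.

0.333 m²/day

At the plume center C_max = M/(n_e·A·√(4πDt)), so D = M²/(4πt·(n_e·A·C_max)²).
n_e·A·C_max = 0.44 × 3.37 × 0.0258 = 0.03826 kg/m.
D = 0.536²/(4π × 46.9 × 0.03826²) = 0.333 m²/day.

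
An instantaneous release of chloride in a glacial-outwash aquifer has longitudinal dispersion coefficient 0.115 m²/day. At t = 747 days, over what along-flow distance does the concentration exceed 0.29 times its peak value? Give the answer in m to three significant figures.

The plume is Gaussian with σ = √(2Dt) = √(2 × 0.115 × 747) = 13.11 m.
C/C_peak = exp(−Δx²/(2σ²)) = 0.29 ⇒ Δx = σ·√(−2 ln 0.29) = 13.11 × 1.573 = 20.62 m.
Width = 2Δx = 41.2 m.

41.2 m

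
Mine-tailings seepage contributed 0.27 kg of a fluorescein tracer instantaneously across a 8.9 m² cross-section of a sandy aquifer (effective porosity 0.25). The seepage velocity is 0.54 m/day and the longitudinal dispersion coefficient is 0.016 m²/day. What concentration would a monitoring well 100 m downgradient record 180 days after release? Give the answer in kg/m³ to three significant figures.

For an instantaneous plane source, C(x,t) = M/(n_e·A·√(4πDt)) · exp(−(x−vt)²/(4Dt)), with n_e·A the pore (flow) area.
Plume center vt = 0.54 × 180 = 97.2 m, so the well at 100 m is 2.8 m downgradient of the peak.
√(4πDt) = 6.016 m, giving peak height M/(n_e·A·√(4πDt)) = 0.27/(0.25 × 8.9 × 6.016) = 0.02017 kg/m³.
(x−vt)²/(4Dt) = (2.8)²/(4 × 0.016 × 180) = 0.6806; exp(−0.6806) = 0.5063.
C = 0.02017 × 0.5063 = 0.0102 kg/m³.

0.0102 kg/m³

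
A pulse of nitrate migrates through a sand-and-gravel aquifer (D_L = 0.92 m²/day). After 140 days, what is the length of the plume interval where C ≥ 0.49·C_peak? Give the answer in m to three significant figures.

The plume is Gaussian with σ = √(2Dt) = √(2 × 0.92 × 140) = 16.05 m.
C/C_peak = exp(−Δx²/(2σ²)) = 0.49 ⇒ Δx = σ·√(−2 ln 0.49) = 16.05 × 1.194 = 19.16 m.
Width = 2Δx = 38.3 m.

38.3 m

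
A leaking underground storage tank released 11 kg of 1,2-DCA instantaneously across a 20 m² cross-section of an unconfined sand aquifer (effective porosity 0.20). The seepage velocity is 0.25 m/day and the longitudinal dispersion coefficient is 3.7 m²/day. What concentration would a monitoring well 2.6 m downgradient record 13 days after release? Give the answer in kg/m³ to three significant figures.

For an instantaneous plane source, C(x,t) = M/(n_e·A·√(4πDt)) · exp(−(x−vt)²/(4Dt)), with n_e·A the pore (flow) area.
Plume center vt = 0.25 × 13 = 3.25 m, so the well at 2.6 m is 0.65 m upgradient of the peak.
√(4πDt) = 24.59 m, giving peak height M/(n_e·A·√(4πDt)) = 11/(0.20 × 20 × 24.59) = 0.1118 kg/m³.
(x−vt)²/(4Dt) = (-0.65)²/(4 × 3.7 × 13) = 0.002196; exp(−0.002196) = 0.9978.
C = 0.1118 × 0.9978 = 0.112 kg/m³.

0.112 kg/m³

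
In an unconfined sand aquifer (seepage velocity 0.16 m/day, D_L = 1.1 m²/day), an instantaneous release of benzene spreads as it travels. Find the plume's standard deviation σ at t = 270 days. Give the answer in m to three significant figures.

Dispersive spreading gives a Gaussian with σ² = 2Dt; advection only shifts the center.
σ = √(2 × 1.1 × 270) = 24.4 m.

24.4 m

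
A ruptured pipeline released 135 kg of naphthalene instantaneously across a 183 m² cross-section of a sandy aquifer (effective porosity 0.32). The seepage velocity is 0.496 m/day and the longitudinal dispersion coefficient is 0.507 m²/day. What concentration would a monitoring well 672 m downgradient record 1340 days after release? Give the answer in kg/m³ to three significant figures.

0.0245 kg/m³

For an instantaneous plane source, C(x,t) = M/(n_e·A·√(4πDt)) · exp(−(x−vt)²/(4Dt)), with n_e·A the pore (flow) area.
Plume center vt = 0.496 × 1340 = 664.64 m, so the well at 672 m is 7.36 m downgradient of the peak.
√(4πDt) = 92.40 m, giving peak height M/(n_e·A·√(4πDt)) = 135/(0.32 × 183 × 92.40) = 0.02495 kg/m³.
(x−vt)²/(4Dt) = (7.36)²/(4 × 0.507 × 1340) = 0.01993; exp(−0.01993) = 0.9803.
C = 0.02495 × 0.9803 = 0.0245 kg/m³.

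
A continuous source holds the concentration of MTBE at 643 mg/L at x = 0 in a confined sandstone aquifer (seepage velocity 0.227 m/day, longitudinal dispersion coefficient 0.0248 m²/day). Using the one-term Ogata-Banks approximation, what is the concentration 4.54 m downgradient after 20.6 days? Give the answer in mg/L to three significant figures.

356 mg/L

For a continuous step input, C/C₀ ≈ ½·erfc((x−vt)/(2√(Dt))).
vt = 0.227 × 20.6 = 4.6762 m and 2√(Dt) = 2√(0.0248 × 20.6) = 1.430 m.
Argument (x−vt)/(2√(Dt)) = (4.54 − 4.6762)/1.430 = -0.09524; ½·erfc(-0.09524) = 0.5536.
C = 643 × 0.5536 = 356 mg/L.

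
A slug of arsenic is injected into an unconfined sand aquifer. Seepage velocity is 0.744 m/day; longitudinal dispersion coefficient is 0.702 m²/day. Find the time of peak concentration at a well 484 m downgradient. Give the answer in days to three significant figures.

For the 1D instantaneous-source solution, setting ∂C/∂t = 0 at fixed x gives v²t² + 2Dt − x² = 0, so t = (√(D² + v²x²) − D)/v².
√(D² + v²x²) = √(0.702² + 0.744² × 484²) = 360.1; v² = 0.553536.
t = (360.1 − 0.702)/0.553536 = 649 days (vs. the pure-advection estimate x/v = 651 d).

649 days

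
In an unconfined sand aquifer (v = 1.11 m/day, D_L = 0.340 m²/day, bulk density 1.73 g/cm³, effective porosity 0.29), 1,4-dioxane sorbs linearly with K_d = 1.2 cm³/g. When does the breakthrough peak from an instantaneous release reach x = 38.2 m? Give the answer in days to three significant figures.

279 days

Retardation factor R = 1 + ρ_b·K_d/n = 1 + 1.73 × 1.2/0.29 = 8.159.
Sorption retards both mechanisms: v_R = v/R = 0.1360 m/day, D_R = D/R = 0.04167 m²/day.
Peak time from v_R²t² + 2D_R t − x² = 0: t = (√(D_R² + v_R²x²) − D_R)/v_R².
√(D_R² + v_R²x²) = √(0.04167² + 0.1360² × 38.2²) = 5.195; v_R² = 0.01850.
t = (5.195 − 0.04167)/0.01850 = 279 days.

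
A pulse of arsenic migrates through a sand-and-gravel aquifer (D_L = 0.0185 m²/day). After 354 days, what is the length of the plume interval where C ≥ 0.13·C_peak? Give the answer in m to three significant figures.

14.6 m

The plume is Gaussian with σ = √(2Dt) = √(2 × 0.0185 × 354) = 3.619 m.
C/C_peak = exp(−Δx²/(2σ²)) = 0.13 ⇒ Δx = σ·√(−2 ln 0.13) = 3.619 × 2.020 = 7.310 m.
Width = 2Δx = 14.6 m.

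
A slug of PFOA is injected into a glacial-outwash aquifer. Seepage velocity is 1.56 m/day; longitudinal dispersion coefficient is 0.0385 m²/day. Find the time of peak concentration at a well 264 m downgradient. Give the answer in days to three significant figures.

169 days

For the 1D instantaneous-source solution, setting ∂C/∂t = 0 at fixed x gives v²t² + 2Dt − x² = 0, so t = (√(D² + v²x²) − D)/v².
√(D² + v²x²) = √(0.0385² + 1.56² × 264²) = 411.8; v² = 2.4336.
t = (411.8 − 0.0385)/2.4336 = 169 days (vs. the pure-advection estimate x/v = 169 d).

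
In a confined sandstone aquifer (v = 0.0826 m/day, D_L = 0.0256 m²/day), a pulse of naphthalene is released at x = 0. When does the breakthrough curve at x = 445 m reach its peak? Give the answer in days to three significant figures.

For the 1D instantaneous-source solution, setting ∂C/∂t = 0 at fixed x gives v²t² + 2Dt − x² = 0, so t = (√(D² + v²x²) − D)/v².
√(D² + v²x²) = √(0.0256² + 0.0826² × 445²) = 36.76; v² = 0.00682276.
t = (36.76 − 0.0256)/0.00682276 = 5380 days (vs. the pure-advection estimate x/v = 5390 d).

5380 days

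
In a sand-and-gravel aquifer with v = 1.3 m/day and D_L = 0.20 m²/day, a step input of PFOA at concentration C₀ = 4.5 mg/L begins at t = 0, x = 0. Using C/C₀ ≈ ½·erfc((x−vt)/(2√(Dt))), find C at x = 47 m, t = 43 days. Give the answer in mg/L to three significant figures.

4.43 mg/L

For a continuous step input, C/C₀ ≈ ½·erfc((x−vt)/(2√(Dt))).
vt = 1.3 × 43 = 55.9 m and 2√(Dt) = 2√(0.20 × 43) = 5.865 m.
Argument (x−vt)/(2√(Dt)) = (47 − 55.9)/5.865 = -1.517; ½·erfc(-1.517) = 0.9840.
C = 4.5 × 0.9840 = 4.43 mg/L.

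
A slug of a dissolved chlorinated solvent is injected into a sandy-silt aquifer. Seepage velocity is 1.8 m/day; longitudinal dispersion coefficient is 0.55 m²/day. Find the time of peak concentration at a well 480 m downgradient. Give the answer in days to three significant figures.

266 days

For the 1D instantaneous-source solution, setting ∂C/∂t = 0 at fixed x gives v²t² + 2Dt − x² = 0, so t = (√(D² + v²x²) − D)/v².
√(D² + v²x²) = √(0.55² + 1.8² × 480²) = 864.0; v² = 3.24.
t = (864.0 − 0.55)/3.24 = 266 days (vs. the pure-advection estimate x/v = 267 d).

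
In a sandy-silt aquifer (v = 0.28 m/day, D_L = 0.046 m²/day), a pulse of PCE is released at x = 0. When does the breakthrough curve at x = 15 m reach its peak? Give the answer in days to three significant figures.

For the 1D instantaneous-source solution, setting ∂C/∂t = 0 at fixed x gives v²t² + 2Dt − x² = 0, so t = (√(D² + v²x²) − D)/v².
√(D² + v²x²) = √(0.046² + 0.28² × 15²) = 4.200; v² = 0.0784.
t = (4.200 − 0.046)/0.0784 = 53.0 days (vs. the pure-advection estimate x/v = 53.6 d).

53.0 days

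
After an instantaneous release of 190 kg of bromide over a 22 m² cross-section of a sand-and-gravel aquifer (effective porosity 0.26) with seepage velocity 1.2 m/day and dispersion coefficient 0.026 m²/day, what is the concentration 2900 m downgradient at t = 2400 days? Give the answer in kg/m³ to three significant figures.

0.239 kg/m³

For an instantaneous plane source, C(x,t) = M/(n_e·A·√(4πDt)) · exp(−(x−vt)²/(4Dt)), with n_e·A the pore (flow) area.
Plume center vt = 1.2 × 2400 = 2880 m, so the well at 2900 m is 20 m downgradient of the peak.
√(4πDt) = 28.00 m, giving peak height M/(n_e·A·√(4πDt)) = 190/(0.26 × 22 × 28.00) = 1.186 kg/m³.
(x−vt)²/(4Dt) = (20)²/(4 × 0.026 × 2400) = 1.603; exp(−1.603) = 0.2013.
C = 1.186 × 0.2013 = 0.239 kg/m³.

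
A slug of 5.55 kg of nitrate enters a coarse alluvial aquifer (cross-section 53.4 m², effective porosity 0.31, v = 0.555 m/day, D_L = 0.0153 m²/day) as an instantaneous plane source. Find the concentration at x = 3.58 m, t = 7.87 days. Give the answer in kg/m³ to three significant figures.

0.0751 kg/m³

For an instantaneous plane source, C(x,t) = M/(n_e·A·√(4πDt)) · exp(−(x−vt)²/(4Dt)), with n_e·A the pore (flow) area.
Plume center vt = 0.555 × 7.87 = 4.36785 m, so the well at 3.58 m is 0.78785 m upgradient of the peak.
√(4πDt) = 1.230 m, giving peak height M/(n_e·A·√(4πDt)) = 5.55/(0.31 × 53.4 × 1.230) = 0.2726 kg/m³.
(x−vt)²/(4Dt) = (-0.78785)²/(4 × 0.0153 × 7.87) = 1.289; exp(−1.289) = 0.2755.
C = 0.2726 × 0.2755 = 0.0751 kg/m³.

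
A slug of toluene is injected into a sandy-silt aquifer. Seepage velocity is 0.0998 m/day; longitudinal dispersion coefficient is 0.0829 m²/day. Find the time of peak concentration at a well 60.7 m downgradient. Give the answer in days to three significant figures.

600 days

For the 1D instantaneous-source solution, setting ∂C/∂t = 0 at fixed x gives v²t² + 2Dt − x² = 0, so t = (√(D² + v²x²) − D)/v².
√(D² + v²x²) = √(0.0829² + 0.0998² × 60.7²) = 6.058; v² = 0.00996004.
t = (6.058 − 0.0829)/0.00996004 = 600 days (vs. the pure-advection estimate x/v = 608 d).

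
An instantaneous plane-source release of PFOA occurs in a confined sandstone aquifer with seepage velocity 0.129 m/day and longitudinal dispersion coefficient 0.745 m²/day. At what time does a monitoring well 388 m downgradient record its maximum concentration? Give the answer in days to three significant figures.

For the 1D instantaneous-source solution, setting ∂C/∂t = 0 at fixed x gives v²t² + 2Dt − x² = 0, so t = (√(D² + v²x²) − D)/v².
√(D² + v²x²) = √(0.745² + 0.129² × 388²) = 50.06; v² = 0.016641.
t = (50.06 − 0.745)/0.016641 = 2960 days (vs. the pure-advection estimate x/v = 3010 d).

2960 days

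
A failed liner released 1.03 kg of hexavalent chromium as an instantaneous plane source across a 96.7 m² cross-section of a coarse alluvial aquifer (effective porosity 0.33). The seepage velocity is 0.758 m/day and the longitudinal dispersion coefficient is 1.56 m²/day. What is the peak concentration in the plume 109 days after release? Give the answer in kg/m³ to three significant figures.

0.000698 kg/m³

The peak of an instantaneous 1D plume sits at x = vt; there the Gaussian factor is 1 and C_max = M/(n_e·A·√(4πDt)), where n_e·A is the pore area the mass is dissolved in.
√(4πDt) = √(4π × 1.56 × 109) = 46.23 m, so C_max = 1.03/(0.33 × 96.7 × 46.23) = 0.000698 kg/m³.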